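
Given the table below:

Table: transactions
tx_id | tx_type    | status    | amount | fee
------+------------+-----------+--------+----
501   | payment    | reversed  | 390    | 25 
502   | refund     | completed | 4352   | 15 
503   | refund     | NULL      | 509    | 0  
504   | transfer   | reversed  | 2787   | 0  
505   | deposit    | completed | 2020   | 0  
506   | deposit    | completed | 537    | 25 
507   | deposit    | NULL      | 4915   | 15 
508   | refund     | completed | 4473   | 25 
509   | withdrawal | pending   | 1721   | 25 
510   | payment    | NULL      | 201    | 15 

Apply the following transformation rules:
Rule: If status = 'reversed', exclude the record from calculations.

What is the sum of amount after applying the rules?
18728

Step 1: Identify records where status = 'reversed'
Step 2: The excluded records sum to 3177
Step 3: Original total amount = 21905
Step 4: Remaining total = 21905 - 3177 = 18728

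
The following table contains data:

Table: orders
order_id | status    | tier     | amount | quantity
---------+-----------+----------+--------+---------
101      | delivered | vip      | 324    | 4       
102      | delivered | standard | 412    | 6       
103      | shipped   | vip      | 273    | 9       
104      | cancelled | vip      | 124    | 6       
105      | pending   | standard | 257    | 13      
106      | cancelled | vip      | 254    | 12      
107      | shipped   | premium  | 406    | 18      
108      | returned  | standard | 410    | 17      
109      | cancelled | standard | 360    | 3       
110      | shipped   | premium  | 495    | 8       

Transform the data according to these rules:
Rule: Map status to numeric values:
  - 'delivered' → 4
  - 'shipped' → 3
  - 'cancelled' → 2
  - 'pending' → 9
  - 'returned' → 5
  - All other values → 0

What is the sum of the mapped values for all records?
37

Step 1: Apply mapping to each record
Step 2: Count by status:
  'delivered': 2 records × 4 = 8
  'shipped': 3 records × 3 = 9
  'cancelled': 3 records × 2 = 6
  'pending': 1 records × 9 = 9
  'returned': 1 records × 5 = 5
Step 3: Sum all mapped values = 37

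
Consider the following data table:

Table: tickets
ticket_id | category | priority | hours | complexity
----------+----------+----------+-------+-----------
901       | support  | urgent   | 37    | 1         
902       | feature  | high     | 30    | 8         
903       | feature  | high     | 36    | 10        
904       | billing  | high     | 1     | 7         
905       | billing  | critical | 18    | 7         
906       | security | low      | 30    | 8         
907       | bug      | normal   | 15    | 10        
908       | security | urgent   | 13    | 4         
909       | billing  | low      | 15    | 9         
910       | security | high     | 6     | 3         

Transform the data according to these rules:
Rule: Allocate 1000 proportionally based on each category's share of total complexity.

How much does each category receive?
billing: 343.28, bug: 149.25, feature: 268.66, security: 223.88, support: 14.93

Step 1: Calculate total complexity = 67
Step 2: Calculate each category's proportion:
  billing: 23/67 = 34.33% → 343.28
  bug: 10/67 = 14.93% → 149.25
  feature: 18/67 = 26.87% → 268.66
  security: 15/67 = 22.39% → 223.88
  support: 1/67 = 1.49% → 14.93
Step 3: Verify: sum of allocations ≈ 1000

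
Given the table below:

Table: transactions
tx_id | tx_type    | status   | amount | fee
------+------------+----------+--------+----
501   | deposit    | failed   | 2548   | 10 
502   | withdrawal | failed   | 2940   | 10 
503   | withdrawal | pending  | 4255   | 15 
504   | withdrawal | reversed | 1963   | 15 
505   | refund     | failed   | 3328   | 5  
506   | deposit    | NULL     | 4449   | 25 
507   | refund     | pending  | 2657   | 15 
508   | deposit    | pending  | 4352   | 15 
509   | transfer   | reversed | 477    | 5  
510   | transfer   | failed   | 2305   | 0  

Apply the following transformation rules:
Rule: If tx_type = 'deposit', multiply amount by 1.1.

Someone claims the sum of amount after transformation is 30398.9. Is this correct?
No, the correct result is 30408.9.

Step 1: Calculate the correct sum after transformation
Step 2: Apply multiplier 1.1 to records where tx_type = 'deposit'
Step 3: Correct result = 30408.9
Step 4: Claimed result = 30398.9
Step 5: 30408.9 ≠ 30398.9
Conclusion: The claimed result is incorrect. The correct answer is 30408.9.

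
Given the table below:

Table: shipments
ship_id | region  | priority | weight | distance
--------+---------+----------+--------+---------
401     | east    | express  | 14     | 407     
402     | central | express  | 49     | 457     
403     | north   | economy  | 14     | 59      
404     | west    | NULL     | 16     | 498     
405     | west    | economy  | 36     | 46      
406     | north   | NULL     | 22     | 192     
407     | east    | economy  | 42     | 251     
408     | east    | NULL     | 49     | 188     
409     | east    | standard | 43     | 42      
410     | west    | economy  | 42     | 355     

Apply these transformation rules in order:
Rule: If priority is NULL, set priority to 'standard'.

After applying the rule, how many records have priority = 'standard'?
4

Step 1: Count records where priority IS NULL
Step 2: Found 3 records with NULL priority
Step 3: These records will have priority set to 'standard'
Step 4: Records already having priority = 'standard': 1
Step 5: Answer: 3 + 1 = 4 records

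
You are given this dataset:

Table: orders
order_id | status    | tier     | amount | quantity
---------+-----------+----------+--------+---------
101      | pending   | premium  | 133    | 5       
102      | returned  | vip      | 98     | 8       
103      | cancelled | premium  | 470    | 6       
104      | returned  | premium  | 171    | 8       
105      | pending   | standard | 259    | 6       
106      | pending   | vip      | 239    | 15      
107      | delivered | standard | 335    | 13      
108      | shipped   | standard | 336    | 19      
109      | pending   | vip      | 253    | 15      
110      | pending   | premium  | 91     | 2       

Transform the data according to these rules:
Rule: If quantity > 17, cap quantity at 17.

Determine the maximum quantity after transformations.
17

Step 1: Original maximum quantity = 19
Step 2: Apply cap at 17
Step 3: 1 records had quantity > 17 and were capped
Step 4: Maximum after transformation = 17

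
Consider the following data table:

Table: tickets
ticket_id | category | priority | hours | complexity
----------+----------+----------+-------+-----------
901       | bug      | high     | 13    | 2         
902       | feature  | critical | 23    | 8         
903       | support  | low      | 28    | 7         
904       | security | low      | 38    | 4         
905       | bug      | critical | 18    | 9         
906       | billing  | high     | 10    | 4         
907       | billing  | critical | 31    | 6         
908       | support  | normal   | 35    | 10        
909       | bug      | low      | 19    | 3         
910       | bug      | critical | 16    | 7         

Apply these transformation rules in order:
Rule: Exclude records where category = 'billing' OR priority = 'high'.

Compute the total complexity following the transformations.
48

Step 1: Find records where category = 'billing' OR priority = 'high'
Step 2: 3 records match, summing to 12
Step 3: Original sum: 60
Step 4: Remaining sum = 60 - 12 = 48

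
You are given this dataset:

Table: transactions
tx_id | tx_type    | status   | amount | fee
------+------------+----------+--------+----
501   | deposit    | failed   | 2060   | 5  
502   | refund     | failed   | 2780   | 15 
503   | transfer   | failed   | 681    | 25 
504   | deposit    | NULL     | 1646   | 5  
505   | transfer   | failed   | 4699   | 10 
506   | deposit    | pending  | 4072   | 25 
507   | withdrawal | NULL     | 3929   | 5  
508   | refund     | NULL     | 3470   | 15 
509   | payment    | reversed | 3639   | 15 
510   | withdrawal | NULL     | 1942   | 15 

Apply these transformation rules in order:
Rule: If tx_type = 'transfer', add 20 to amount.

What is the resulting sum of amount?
28958

Step 1: Count records where tx_type = 'transfer': 2
Step 2: Total bonus added: 2 × 20 = 40
Step 3: Original sum of amount: 28918
Step 4: Final sum = 28918 + 40 = 28958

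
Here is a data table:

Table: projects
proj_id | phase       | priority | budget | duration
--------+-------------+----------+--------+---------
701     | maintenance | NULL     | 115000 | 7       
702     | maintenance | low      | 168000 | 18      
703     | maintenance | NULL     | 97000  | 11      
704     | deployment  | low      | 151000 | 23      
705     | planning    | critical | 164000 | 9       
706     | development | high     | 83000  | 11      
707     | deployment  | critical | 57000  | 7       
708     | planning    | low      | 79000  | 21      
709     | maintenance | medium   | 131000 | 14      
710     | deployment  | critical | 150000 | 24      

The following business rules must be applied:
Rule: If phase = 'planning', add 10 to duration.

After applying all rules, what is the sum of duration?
165

Step 1: Count records where phase = 'planning': 2
Step 2: Total bonus added: 2 × 10 = 20
Step 3: Original sum of duration: 145
Step 4: Final sum = 145 + 20 = 165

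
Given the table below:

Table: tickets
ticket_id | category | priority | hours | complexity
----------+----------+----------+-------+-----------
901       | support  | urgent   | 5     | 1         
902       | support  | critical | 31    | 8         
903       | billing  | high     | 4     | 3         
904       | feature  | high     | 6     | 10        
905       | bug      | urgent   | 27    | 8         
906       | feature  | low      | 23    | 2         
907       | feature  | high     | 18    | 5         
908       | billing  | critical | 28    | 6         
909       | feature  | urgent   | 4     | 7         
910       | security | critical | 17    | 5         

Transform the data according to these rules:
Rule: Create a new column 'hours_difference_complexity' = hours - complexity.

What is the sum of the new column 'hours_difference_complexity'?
108

Step 1: For each record, compute hours - complexity
Example calculations:
  5 - 1 = 4
  31 - 8 = 23
  4 - 3 = 1
  ...
Step 2: Sum all derived values
Step 3: Total = 108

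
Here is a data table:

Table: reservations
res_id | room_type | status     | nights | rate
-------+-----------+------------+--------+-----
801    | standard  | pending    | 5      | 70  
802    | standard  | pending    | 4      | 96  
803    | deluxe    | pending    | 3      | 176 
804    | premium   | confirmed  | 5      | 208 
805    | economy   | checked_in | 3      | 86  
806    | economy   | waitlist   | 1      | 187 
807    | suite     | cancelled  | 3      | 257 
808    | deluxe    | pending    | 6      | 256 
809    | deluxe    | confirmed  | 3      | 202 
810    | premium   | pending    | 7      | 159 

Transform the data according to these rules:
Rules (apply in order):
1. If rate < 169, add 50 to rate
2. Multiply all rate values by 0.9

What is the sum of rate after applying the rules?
1707.3

Step 1: Apply Rule 1 - Add 50 to records with rate < 169
  - 4 records affected: 411 + (4 × 50) = 611
  - Unaffected records: 1286
  - Sum after Rule 1: 1897
Step 2: Apply Rule 2 - Multiply all by 0.9
  - 1897 × 0.9 = 1707.3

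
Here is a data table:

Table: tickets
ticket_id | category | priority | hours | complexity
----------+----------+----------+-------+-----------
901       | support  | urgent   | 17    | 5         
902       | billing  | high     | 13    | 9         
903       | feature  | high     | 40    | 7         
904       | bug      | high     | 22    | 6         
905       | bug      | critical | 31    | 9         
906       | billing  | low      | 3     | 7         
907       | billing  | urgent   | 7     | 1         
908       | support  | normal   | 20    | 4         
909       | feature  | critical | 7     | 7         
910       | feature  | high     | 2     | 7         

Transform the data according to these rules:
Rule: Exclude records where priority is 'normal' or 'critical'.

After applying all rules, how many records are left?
7

Step 1: Count records to exclude
  - 1 (normal) + 2 (critical) = 3 records
Step 2: Total records: 10
Step 3: Remaining = 10 - 3 = 7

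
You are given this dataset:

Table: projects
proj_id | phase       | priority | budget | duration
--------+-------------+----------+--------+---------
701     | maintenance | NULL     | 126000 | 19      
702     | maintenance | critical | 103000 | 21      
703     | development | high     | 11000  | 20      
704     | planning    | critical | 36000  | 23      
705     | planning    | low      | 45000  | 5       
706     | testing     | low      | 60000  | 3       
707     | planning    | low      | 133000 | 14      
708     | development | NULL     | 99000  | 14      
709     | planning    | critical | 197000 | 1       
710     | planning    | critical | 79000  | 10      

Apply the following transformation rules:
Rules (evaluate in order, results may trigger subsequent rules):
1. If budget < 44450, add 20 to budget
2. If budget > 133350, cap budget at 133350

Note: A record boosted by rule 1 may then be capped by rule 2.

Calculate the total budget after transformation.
825390

Step 1: Apply rule 1 to records with budget < 44450
  - 2 records get bonus of 20
  - Of these, 0 records then exceed 133350 and get capped
Step 2: Apply rule 2 to records with budget > 133350
  - 1 records (original) are capped
Step 3: Calculate final sum = 825390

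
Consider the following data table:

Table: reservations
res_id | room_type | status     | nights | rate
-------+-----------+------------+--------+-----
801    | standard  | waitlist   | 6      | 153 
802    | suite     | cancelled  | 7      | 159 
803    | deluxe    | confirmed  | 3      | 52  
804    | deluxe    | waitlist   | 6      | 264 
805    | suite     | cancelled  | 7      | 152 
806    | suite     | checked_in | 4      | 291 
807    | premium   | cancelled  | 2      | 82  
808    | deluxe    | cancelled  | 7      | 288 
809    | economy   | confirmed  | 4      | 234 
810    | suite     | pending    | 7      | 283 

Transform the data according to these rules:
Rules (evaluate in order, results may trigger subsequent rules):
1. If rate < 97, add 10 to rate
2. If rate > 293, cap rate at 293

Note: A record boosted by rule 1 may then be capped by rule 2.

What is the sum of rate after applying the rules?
1978

Step 1: Apply rule 1 to records with rate < 97
  - 2 records get bonus of 10
  - Of these, 0 records then exceed 293 and get capped
Step 2: Apply rule 2 to records with rate > 293
  - 0 records (original) are capped
Step 3: Calculate final sum = 1978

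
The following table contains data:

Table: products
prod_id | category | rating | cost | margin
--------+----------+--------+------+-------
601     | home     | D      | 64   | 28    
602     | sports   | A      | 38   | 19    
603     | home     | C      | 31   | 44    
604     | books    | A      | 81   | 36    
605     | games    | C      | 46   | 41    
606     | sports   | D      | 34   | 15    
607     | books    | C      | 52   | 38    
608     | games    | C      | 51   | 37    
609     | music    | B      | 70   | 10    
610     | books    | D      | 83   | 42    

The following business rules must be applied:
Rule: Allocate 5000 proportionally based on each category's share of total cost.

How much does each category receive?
books: 1963.64, games: 881.82, home: 863.64, music: 636.36, sports: 654.55

Step 1: Calculate total cost = 550
Step 2: Calculate each category's proportion:
  books: 216/550 = 39.27% → 1963.64
  games: 97/550 = 17.64% → 881.82
  home: 95/550 = 17.27% → 863.64
  music: 70/550 = 12.73% → 636.36
  sports: 72/550 = 13.09% → 654.55
Step 3: Verify: sum of allocations ≈ 5000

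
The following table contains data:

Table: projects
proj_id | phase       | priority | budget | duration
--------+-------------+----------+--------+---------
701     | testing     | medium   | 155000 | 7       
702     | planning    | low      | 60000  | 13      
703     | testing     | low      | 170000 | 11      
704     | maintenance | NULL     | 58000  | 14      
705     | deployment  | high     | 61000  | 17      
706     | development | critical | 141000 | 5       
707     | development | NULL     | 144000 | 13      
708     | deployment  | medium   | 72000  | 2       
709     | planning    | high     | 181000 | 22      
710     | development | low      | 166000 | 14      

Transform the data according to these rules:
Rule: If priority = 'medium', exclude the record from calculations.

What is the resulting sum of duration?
109

Step 1: Identify records where priority = 'medium'
Step 2: The excluded records sum to 9
Step 3: Original total duration = 118
Step 4: Remaining total = 118 - 9 = 109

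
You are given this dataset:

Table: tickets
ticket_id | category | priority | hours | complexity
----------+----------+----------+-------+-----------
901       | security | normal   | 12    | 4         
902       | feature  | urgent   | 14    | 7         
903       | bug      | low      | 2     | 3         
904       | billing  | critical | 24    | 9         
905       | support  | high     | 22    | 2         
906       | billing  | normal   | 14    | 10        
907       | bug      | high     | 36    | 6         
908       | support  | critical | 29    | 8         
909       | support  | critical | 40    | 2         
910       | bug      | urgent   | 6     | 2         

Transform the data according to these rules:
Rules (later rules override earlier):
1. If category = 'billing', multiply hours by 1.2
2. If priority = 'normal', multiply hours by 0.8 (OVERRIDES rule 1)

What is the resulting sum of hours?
198.6

Step 1: Rule 2 takes priority for records with priority = 'normal'
  - 2 records: 26 × 0.8 = 20.8
Step 2: Rule 1 applies to remaining records with category = 'billing'
  - 1 records: 24 × 1.2 = 28.8
Step 3: Other records unchanged: 149
Step 4: Final sum = 20.8 + 28.8 + 149 = 198.6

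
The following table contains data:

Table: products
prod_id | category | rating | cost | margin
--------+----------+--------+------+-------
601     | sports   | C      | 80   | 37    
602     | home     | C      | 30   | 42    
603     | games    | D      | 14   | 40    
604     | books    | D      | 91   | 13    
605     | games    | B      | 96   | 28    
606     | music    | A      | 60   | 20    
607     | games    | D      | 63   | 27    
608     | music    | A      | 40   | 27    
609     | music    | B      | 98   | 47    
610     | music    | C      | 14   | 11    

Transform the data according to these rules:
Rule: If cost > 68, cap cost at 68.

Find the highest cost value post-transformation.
68

Step 1: Original maximum cost = 98
Step 2: Apply cap at 68
Step 3: 4 records had cost > 68 and were capped
Step 4: Maximum after transformation = 68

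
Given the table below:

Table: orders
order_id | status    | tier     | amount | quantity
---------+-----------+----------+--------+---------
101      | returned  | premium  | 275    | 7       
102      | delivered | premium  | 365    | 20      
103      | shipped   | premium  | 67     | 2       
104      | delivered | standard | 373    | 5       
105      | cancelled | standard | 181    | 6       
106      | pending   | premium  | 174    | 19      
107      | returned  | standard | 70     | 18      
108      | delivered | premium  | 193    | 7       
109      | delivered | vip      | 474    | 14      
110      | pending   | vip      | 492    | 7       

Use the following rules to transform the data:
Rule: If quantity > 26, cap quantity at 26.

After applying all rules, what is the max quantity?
20

Step 1: Original maximum quantity = 20
Step 2: Check cap of 26 against maximum
Step 3: No records exceed the cap (max 20 <= cap 26), so no capping applies
Step 4: Maximum after transformation = 20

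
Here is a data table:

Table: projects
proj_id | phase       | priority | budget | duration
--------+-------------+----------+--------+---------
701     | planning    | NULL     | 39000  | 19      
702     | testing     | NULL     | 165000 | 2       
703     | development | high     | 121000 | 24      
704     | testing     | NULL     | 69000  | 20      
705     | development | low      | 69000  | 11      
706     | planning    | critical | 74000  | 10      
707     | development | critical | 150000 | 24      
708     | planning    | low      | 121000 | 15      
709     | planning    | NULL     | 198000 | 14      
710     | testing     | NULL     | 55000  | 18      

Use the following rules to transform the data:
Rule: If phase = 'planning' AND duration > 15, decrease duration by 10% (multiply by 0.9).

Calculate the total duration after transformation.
155.1

Step 1: Find records where phase = 'planning' AND duration > 15
Step 2: 1 records match, summing to 19
Step 3: After multiplier: 19 × 0.9 = 17.1
Step 4: Unaffected records sum: 138
Step 5: Final sum = 17.1 + 138 = 155.1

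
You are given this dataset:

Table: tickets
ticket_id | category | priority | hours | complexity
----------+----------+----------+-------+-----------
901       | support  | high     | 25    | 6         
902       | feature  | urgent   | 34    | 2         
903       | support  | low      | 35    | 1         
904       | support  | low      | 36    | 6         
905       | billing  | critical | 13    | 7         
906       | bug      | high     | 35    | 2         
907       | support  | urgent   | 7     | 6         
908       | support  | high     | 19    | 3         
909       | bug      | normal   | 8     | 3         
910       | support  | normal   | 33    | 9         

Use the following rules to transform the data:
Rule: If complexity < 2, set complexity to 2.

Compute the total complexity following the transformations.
46

Step 1: 1 records have complexity < 2
Step 2: These records originally summed to 1
Step 3: After setting to minimum: 1 × 2 = 2
Step 4: Unaffected records sum: 44
Step 5: Final sum = 2 + 44 = 46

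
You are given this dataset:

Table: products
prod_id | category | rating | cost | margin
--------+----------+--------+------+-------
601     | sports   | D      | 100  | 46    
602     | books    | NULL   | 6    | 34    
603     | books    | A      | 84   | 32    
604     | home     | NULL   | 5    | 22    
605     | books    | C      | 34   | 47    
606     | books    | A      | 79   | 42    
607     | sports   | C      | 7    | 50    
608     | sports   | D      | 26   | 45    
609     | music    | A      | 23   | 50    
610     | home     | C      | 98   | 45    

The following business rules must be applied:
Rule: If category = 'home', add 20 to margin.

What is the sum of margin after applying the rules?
453

Step 1: Count records where category = 'home': 2
Step 2: Total bonus added: 2 × 20 = 40
Step 3: Original sum of margin: 413
Step 4: Final sum = 413 + 40 = 453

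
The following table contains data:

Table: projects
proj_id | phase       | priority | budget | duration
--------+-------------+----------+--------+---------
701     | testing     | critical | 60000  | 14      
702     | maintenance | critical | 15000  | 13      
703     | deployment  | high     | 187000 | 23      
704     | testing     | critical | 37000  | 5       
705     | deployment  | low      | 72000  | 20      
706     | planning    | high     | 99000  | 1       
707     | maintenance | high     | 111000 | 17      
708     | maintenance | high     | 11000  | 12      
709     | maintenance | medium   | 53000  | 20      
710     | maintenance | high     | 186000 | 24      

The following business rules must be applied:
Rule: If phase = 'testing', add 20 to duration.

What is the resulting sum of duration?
189

Step 1: Count records where phase = 'testing': 2
Step 2: Total bonus added: 2 × 20 = 40
Step 3: Original sum of duration: 149
Step 4: Final sum = 149 + 40 = 189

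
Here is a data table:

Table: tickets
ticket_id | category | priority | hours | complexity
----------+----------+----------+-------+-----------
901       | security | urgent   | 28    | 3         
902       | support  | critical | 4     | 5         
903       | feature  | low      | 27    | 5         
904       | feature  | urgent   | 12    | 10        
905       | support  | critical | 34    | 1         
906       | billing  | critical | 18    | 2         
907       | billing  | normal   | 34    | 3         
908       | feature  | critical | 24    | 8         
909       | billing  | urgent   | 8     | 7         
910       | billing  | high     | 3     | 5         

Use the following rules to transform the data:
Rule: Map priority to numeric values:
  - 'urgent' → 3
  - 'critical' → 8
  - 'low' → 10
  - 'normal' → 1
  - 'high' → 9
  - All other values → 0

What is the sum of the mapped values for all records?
61

Step 1: Apply mapping to each record
Step 2: Count by status:
  'urgent': 3 records × 3 = 9
  'critical': 4 records × 8 = 32
  'low': 1 records × 10 = 10
  'normal': 1 records × 1 = 1
  'high': 1 records × 9 = 9
Step 3: Sum all mapped values = 61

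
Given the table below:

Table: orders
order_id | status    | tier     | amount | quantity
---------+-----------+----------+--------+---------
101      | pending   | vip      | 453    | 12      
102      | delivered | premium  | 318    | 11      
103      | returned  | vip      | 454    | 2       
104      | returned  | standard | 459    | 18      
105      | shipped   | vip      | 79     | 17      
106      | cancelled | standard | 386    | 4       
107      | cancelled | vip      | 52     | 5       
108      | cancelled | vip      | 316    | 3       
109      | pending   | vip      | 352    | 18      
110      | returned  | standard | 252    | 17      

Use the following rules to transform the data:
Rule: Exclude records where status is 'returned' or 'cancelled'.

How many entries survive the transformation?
4

Step 1: Count records to exclude
  - 3 (returned) + 3 (cancelled) = 6 records
Step 2: Total records: 10
Step 3: Remaining = 10 - 6 = 4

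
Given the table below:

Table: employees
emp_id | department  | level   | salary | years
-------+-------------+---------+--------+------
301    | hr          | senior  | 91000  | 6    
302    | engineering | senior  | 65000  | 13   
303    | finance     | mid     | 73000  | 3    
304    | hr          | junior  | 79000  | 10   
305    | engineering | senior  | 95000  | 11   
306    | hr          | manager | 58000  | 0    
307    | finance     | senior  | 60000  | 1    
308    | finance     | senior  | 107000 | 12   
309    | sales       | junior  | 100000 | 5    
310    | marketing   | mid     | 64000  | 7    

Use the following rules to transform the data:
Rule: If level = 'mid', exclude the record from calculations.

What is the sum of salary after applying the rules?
655000

Step 1: Identify records where level = 'mid'
Step 2: The excluded records sum to 137000
Step 3: Original total salary = 792000
Step 4: Remaining total = 792000 - 137000 = 655000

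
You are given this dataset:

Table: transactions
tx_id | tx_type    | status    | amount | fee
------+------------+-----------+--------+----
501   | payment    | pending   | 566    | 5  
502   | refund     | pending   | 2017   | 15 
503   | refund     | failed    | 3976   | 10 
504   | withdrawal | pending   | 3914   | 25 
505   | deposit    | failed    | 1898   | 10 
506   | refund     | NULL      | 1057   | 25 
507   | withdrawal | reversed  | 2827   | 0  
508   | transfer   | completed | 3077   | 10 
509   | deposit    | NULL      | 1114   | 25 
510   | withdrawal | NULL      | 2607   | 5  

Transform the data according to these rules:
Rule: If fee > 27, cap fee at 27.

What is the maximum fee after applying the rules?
25

Step 1: Original maximum fee = 25
Step 2: Check cap of 27 against maximum
Step 3: No records exceed the cap (max 25 <= cap 27), so no capping applies
Step 4: Maximum after transformation = 25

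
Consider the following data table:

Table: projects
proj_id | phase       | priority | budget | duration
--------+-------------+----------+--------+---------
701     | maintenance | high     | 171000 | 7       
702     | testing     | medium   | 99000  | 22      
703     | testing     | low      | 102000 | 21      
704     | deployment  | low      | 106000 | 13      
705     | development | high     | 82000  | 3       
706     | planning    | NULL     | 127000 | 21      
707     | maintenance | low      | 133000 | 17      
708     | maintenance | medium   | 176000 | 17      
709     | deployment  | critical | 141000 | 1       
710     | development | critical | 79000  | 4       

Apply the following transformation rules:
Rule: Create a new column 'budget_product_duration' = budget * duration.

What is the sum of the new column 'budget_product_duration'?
15518000

Step 1: For each record, compute budget * duration
Example calculations:
  171000 * 7 = 1197000
  99000 * 22 = 2178000
  102000 * 21 = 2142000
  ...
Step 2: Sum all derived values
Step 3: Total = 15518000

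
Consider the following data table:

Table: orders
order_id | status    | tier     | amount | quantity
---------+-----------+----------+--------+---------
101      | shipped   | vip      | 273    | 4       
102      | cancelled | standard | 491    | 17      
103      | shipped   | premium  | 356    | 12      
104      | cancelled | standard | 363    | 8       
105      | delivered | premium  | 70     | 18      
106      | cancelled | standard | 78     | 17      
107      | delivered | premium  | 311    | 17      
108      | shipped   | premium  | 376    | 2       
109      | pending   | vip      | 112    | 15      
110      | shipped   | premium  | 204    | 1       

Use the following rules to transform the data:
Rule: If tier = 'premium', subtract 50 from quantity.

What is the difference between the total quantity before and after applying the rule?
250

Step 1: Original sum of quantity = 111
Step 2: 5 records have tier = 'premium'
Step 3: Each affected record changes by -50
Step 4: Total change = 5 × -50 = -250
Step 5: New sum = 111 + -250 = -139
Step 6: Difference = |-139 - 111| = 250
        (Sum decreased by 250)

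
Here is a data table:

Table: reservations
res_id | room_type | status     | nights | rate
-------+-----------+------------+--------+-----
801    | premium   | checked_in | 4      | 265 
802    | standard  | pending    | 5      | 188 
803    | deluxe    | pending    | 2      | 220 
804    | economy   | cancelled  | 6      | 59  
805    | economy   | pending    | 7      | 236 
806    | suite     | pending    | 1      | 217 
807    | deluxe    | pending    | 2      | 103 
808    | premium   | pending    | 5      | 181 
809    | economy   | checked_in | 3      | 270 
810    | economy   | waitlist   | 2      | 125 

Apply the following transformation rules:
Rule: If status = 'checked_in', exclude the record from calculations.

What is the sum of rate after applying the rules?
1329

Step 1: Identify records where status = 'checked_in'
Step 2: The excluded records sum to 535
Step 3: Original total rate = 1864
Step 4: Remaining total = 1864 - 535 = 1329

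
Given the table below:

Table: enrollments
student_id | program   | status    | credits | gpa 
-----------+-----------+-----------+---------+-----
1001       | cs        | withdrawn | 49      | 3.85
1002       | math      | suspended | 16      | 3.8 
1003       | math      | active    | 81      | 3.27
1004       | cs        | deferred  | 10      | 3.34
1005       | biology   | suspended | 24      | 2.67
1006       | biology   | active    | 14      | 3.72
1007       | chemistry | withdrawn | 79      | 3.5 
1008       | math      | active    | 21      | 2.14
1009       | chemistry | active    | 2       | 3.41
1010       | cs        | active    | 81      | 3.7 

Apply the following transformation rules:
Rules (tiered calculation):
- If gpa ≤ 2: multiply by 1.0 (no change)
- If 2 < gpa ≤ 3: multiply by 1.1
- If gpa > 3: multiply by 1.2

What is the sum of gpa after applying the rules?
39.6

Step 1: Tier 1 (gpa ≤ 2): 0 records, sum = 0 × 1.0 = 0.0
Step 2: Tier 2 (2 < gpa ≤ 3): 2 records, sum = 4.81 × 1.1 = 5.29
Step 3: Tier 3 (gpa > 3): 8 records, sum = 28.59 × 1.2 = 34.31
Step 4: Final sum = 0.0 + 5.29 + 34.31 = 39.6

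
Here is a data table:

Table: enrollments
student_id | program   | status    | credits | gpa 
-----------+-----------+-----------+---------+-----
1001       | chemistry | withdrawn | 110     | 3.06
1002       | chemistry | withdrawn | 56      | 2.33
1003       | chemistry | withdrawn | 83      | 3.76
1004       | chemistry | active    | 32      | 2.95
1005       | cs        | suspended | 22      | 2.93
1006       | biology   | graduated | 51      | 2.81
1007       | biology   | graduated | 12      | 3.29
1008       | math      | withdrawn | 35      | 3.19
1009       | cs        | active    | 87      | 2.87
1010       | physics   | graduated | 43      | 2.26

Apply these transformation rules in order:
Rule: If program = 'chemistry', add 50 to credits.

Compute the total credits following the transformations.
731

Step 1: Count records where program = 'chemistry': 4
Step 2: Total bonus added: 4 × 50 = 200
Step 3: Original sum of credits: 531
Step 4: Final sum = 531 + 200 = 731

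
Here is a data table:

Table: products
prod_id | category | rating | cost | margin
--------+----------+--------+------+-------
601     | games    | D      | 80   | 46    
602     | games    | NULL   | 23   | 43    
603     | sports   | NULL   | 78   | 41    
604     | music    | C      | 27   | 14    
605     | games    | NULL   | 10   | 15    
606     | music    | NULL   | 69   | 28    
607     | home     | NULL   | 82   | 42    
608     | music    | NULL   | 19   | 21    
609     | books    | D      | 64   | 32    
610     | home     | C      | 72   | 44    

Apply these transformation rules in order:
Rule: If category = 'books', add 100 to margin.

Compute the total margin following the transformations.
426

Step 1: Count records where category = 'books': 1
Step 2: Total bonus added: 1 × 100 = 100
Step 3: Original sum of margin: 326
Step 4: Final sum = 326 + 100 = 426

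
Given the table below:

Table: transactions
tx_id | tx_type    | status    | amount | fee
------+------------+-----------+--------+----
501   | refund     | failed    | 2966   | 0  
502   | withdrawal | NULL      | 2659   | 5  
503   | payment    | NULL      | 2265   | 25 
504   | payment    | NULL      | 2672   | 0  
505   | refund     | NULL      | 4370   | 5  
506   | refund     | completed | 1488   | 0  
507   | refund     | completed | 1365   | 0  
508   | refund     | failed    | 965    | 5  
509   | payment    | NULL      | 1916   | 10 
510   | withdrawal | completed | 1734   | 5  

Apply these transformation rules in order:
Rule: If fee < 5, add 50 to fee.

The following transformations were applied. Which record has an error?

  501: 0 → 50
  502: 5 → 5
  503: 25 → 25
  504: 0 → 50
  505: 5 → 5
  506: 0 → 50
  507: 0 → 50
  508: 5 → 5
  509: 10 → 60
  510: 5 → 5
Record 509 has an error. The correct transformed value should be 10, not 60.

Step 1: Check each record against the rule
Step 2: Record 509 has fee = 10
Step 3: Since 10 >= 5, the bonus should not have been applied
Step 4: Correct value = 10, but claimed value = 60
Conclusion: Record 509 has the error.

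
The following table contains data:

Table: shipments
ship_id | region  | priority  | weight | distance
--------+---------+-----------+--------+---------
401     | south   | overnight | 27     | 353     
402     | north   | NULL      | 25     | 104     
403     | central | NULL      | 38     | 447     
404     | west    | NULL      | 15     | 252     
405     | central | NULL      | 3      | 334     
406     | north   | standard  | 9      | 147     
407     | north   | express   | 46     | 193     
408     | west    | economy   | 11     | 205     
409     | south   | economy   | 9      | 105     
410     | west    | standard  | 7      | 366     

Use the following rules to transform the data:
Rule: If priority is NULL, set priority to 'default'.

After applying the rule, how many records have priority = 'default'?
4

Step 1: Count records where priority IS NULL
Step 2: Found 4 records with NULL priority
Step 3: These records will have priority set to 'default'
Step 4: Records already having priority = 'default': 0
Step 5: Answer: 4 + 0 = 4 records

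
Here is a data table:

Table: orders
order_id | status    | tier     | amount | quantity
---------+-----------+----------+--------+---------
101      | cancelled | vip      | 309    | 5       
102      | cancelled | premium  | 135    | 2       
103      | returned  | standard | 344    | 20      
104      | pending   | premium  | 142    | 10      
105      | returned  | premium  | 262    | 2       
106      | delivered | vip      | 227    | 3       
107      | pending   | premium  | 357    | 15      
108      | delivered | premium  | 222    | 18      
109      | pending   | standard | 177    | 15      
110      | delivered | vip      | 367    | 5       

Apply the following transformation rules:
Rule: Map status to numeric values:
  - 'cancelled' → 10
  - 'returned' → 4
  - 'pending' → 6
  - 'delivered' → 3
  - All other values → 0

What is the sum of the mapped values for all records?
55

Step 1: Apply mapping to each record
Step 2: Count by status:
  'cancelled': 2 records × 10 = 20
  'returned': 2 records × 4 = 8
  'pending': 3 records × 6 = 18
  'delivered': 3 records × 3 = 9
Step 3: Sum all mapped values = 55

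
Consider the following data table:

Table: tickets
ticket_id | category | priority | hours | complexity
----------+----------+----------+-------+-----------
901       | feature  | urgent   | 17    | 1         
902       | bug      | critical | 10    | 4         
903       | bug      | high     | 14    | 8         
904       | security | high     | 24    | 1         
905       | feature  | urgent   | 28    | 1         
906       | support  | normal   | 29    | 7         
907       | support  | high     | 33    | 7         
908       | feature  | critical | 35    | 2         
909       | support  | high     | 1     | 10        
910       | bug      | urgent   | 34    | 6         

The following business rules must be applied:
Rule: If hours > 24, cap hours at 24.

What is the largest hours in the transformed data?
24

Step 1: Original maximum hours = 35
Step 2: Apply cap at 24
Step 3: 5 records had hours > 24 and were capped
Step 4: Maximum after transformation = 24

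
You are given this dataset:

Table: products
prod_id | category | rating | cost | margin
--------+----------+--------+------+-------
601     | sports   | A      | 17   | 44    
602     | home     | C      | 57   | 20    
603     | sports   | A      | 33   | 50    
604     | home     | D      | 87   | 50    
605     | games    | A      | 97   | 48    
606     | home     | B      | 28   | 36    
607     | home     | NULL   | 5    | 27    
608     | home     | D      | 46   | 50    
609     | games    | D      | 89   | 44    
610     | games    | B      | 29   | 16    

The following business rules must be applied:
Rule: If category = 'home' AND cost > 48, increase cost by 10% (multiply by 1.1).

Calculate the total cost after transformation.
502.4

Step 1: Find records where category = 'home' AND cost > 48
Step 2: 2 records match, summing to 144
Step 3: After multiplier: 144 × 1.1 = 158.4
Step 4: Unaffected records sum: 344
Step 5: Final sum = 158.4 + 344 = 502.4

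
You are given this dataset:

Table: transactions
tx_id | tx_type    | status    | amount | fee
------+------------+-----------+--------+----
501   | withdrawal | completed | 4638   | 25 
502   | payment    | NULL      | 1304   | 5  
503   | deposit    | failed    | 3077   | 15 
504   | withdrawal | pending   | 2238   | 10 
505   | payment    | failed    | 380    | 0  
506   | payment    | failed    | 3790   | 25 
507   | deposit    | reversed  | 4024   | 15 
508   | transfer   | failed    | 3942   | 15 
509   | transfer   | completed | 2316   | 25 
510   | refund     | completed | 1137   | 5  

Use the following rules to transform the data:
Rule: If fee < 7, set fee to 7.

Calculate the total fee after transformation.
151

Step 1: 3 records have fee < 7
Step 2: These records originally summed to 10
Step 3: After setting to minimum: 3 × 7 = 21
Step 4: Unaffected records sum: 130
Step 5: Final sum = 21 + 130 = 151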